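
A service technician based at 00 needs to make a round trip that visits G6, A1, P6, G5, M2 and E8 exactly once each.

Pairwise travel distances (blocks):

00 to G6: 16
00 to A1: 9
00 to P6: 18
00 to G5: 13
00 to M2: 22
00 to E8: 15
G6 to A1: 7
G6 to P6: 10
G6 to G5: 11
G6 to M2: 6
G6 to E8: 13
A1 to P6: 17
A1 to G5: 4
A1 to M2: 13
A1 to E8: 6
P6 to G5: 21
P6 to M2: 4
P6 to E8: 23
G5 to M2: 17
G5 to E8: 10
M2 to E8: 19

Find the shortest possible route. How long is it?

Shortest round trip = 64 blocks.

00-G6-A1-P6-G5-M2-E8-00: 16+7+17+21+17+19+15 = 112
00-G6-A1-P6-G5-E8-M2-00: 16+7+17+21+10+19+22 = 112
00-G6-A1-P6-M2-G5-E8-00: 16+7+17+4+17+10+15 = 86
00-G6-A1-P6-M2-E8-G5-00: 16+7+17+4+19+10+13 = 86
00-G6-A1-P6-E8-G5-M2-00: 16+7+17+23+10+17+22 = 112
00-G6-A1-P6-E8-M2-G5-00: 16+7+17+23+19+17+13 = 112
00-G6-A1-G5-P6-M2-E8-00: 16+7+4+21+4+19+15 = 86
00-G6-A1-G5-P6-E8-M2-00: 16+7+4+21+23+19+22 = 112
… (352 more)
00-A1-G5-E8-G6-M2-P6-00: 9+4+10+13+6+4+18 = 64  ← best
The minimum is 64.
One optimal route: 00 → A1 → G5 → E8 → G6 → M2 → P6 → 00 (or its reverse).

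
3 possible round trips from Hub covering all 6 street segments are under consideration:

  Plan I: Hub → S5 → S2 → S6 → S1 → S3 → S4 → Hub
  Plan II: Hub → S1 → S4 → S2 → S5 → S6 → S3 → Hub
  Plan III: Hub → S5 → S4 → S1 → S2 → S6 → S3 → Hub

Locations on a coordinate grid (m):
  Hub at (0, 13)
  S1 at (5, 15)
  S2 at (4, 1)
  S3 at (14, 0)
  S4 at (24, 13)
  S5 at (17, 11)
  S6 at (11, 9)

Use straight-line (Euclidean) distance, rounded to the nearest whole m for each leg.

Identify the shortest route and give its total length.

96 m — Plan III is the shortest.

Plan I: 17 + 16 + 11 + 8 + 17 + 16 + 24 = 109
Plan II: 5 + 19 + 23 + 16 + 6 + 9 + 19 = 97
Plan III: 17 + 7 + 19 + 14 + 11 + 9 + 19 = 96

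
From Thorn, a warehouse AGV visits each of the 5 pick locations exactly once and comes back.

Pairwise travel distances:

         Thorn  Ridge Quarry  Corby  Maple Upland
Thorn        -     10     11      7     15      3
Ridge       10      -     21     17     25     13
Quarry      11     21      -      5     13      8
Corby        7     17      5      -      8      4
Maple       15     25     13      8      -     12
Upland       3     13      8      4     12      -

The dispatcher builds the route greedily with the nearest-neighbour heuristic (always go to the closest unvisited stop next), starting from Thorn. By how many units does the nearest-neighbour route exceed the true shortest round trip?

Thorn: Upland=3, Corby=7, Ridge=10, Quarry=11, Maple=15 ⇒ Upland
Upland: Corby=4, Quarry=8, Maple=12, Ridge=13 ⇒ Corby
Corby: Quarry=5, Maple=8, Ridge=17 ⇒ Quarry
Quarry: Maple=13, Ridge=21 ⇒ Maple
Maple: Ridge=25 ⇒ Ridge
NN route Thorn → Upland → Corby → Quarry → Maple → Ridge → Thorn costs 60.
Optimal: Thorn → Ridge → Quarry → Corby → Maple → Upland → Thorn costs 59 (by enumerating all 60 distinct tours).
Excess = 60 − 59 = 1.

1 longer than the optimal tour.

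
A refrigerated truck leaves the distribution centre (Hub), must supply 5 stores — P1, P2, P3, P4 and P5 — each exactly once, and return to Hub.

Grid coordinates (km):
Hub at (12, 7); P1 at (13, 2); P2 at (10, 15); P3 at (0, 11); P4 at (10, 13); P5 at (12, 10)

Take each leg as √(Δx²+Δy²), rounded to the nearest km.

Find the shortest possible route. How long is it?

Hub → P1 → P2 → P3 → P4 → P5 → Hub: 5+13+11+10+4+3 = 46
Hub → P1 → P2 → P3 → P5 → P4 → Hub: 5+13+11+12+4+6 = 51
Hub → P1 → P2 → P4 → P3 → P5 → Hub: 5+13+2+10+12+3 = 45
Hub → P1 → P2 → P4 → P5 → P3 → Hub: 5+13+2+4+12+13 = 49
Hub → P1 → P2 → P5 → P3 → P4 → Hub: 5+13+5+12+10+6 = 51
Hub → P1 → P2 → P5 → P4 → P3 → Hub: 5+13+5+4+10+13 = 50
Hub → P1 → P3 → P2 → P4 → P5 → Hub: 5+16+11+2+4+3 = 41
Hub → P1 → P3 → P2 → P5 → P4 → Hub: 5+16+11+5+4+6 = 47
Hub → P1 → P3 → P4 → P2 → P5 → Hub: 5+16+10+2+5+3 = 41
Hub → P1 → P3 → P4 → P5 → P2 → Hub: 5+16+10+4+5+8 = 48
Hub → P1 → P3 → P5 → P2 → P4 → Hub: 5+16+12+5+2+6 = 46
Hub → P1 → P3 → P5 → P4 → P2 → Hub: 5+16+12+4+2+8 = 47
Hub → P1 → P4 → P2 → P3 → P5 → Hub: 5+11+2+11+12+3 = 44
Hub → P1 → P4 → P2 → P5 → P3 → Hub: 5+11+2+5+12+13 = 48
… (46 more)
The minimum is 41.
One optimal route: Hub → P1 → P3 → P2 → P4 → P5 → Hub (or its reverse).

41 km — the shortest possible round trip.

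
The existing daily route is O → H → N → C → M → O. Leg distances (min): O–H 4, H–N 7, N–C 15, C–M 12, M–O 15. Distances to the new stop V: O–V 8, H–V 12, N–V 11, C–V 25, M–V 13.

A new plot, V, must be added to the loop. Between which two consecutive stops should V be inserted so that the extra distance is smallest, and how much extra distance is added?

Adding 6 min by placing V on the M–O leg.

Insertion cost between consecutive stops i–j is d(i,V) + d(V,j) − d(i,j):
  between O and H: 8 + 12 − 4 = 16
  between H and N: 12 + 11 − 7 = 16
  between N and C: 11 + 25 − 15 = 21
  between C and M: 25 + 13 − 12 = 26
  between M and O: 13 + 8 − 15 = 6
Cheapest insertion is between M and O, adding 6.
New total = 53 + 6 = 59.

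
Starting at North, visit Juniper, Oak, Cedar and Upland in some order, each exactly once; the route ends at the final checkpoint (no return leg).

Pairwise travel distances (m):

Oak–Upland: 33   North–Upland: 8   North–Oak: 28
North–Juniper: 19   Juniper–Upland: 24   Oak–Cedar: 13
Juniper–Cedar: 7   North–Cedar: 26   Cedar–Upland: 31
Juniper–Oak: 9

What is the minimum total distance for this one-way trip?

Shortest open route: 52 m.

There are 4! = 24 possible orderings.
North - Juniper - Oak - Cedar - Upland: 19+9+13+31 = 72
North - Juniper - Oak - Upland - Cedar: 19+9+33+31 = 92
North - Juniper - Cedar - Oak - Upland: 19+7+13+33 = 72
North - Juniper - Cedar - Upland - Oak: 19+7+31+33 = 90
North - Juniper - Upland - Oak - Cedar: 19+24+33+13 = 89
North - Juniper - Upland - Cedar - Oak: 19+24+31+13 = 87
North - Oak - Juniper - Cedar - Upland: 28+9+7+31 = 75
North - Oak - Juniper - Upland - Cedar: 28+9+24+31 = 92
North - Oak - Cedar - Juniper - Upland: 28+13+7+24 = 72
North - Oak - Cedar - Upland - Juniper: 28+13+31+24 = 96
North - Oak - Upland - Juniper - Cedar: 28+33+24+7 = 92
North - Oak - Upland - Cedar - Juniper: 28+33+31+7 = 99
North - Cedar - Juniper - Oak - Upland: 26+7+9+33 = 75
North - Cedar - Juniper - Upland - Oak: 26+7+24+33 = 90
… (10 more)
North - Upland - Juniper - Cedar - Oak: 8+24+7+13 = 52  ← best
The minimum is 52.
One shortest path: North → Upland → Juniper → Cedar → Oak.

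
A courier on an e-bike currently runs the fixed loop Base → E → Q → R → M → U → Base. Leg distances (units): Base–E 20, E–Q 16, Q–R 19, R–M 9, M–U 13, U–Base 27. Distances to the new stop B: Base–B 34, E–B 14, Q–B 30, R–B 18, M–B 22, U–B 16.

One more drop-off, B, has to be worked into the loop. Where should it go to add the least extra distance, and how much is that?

Insertion cost between consecutive stops i–j is d(i,B) + d(B,j) − d(i,j):
  between Base and E: 34 + 14 − 20 = 28
  between E and Q: 14 + 30 − 16 = 28
  between Q and R: 30 + 18 − 19 = 29
  between R and M: 18 + 22 − 9 = 31
  between M and U: 22 + 16 − 13 = 25
  between U and Base: 16 + 34 − 27 = 23
Cheapest insertion is between U and Base, adding 23.
New total = 104 + 23 = 127.

Adding 23 by placing B on the U–Base leg.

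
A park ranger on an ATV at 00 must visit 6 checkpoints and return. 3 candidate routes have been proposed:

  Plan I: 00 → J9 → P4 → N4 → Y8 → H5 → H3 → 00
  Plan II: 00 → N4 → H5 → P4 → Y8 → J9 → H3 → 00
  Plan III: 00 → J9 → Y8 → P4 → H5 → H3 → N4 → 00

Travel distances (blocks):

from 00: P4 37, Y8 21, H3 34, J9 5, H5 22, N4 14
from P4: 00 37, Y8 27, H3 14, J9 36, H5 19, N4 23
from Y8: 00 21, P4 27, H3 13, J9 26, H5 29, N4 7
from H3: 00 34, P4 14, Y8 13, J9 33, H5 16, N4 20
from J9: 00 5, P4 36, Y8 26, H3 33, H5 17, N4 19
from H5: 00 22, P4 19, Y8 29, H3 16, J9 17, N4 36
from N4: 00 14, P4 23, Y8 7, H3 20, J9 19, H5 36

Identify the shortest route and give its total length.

Plan I: 5 + 36 + 23 + 7 + 29 + 16 + 34 = 150
Plan II: 14 + 36 + 19 + 27 + 26 + 33 + 34 = 189
Plan III: 5 + 26 + 27 + 19 + 16 + 20 + 14 = 127

Shortest is Plan III, total 127 blocks.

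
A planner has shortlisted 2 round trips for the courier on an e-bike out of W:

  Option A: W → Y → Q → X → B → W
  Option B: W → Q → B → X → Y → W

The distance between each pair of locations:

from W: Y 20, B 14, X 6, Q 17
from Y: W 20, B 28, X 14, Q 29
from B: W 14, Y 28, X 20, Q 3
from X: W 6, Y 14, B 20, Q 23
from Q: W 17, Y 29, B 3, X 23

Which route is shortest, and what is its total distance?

Shortest is Option B, total 74.

Option A: 20 + 29 + 23 + 20 + 14 = 106
Option B: 17 + 3 + 20 + 14 + 20 = 74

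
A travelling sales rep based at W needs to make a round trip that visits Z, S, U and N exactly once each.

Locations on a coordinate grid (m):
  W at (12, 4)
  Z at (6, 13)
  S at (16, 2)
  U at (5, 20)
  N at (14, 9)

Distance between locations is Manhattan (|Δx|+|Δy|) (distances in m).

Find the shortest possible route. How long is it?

With 4 stops there are 4!/2 = 12 distinct round trips (a route and its reverse cost the same).
W-Z-S-U-N-W: 15+21+29+20+7 = 92
W-Z-S-N-U-W: 15+21+9+20+23 = 88
W-Z-U-S-N-W: 15+8+29+9+7 = 68
W-Z-U-N-S-W: 15+8+20+9+6 = 58
W-Z-N-S-U-W: 15+12+9+29+23 = 88
W-Z-N-U-S-W: 15+12+20+29+6 = 82
W-S-Z-U-N-W: 6+21+8+20+7 = 62
W-S-Z-N-U-W: 6+21+12+20+23 = 82
W-S-U-Z-N-W: 6+29+8+12+7 = 62
W-S-N-Z-U-W: 6+9+12+8+23 = 58
W-U-Z-S-N-W: 23+8+21+9+7 = 68
W-U-S-Z-N-W: 23+29+21+12+7 = 92
The minimum is 58.
One optimal route: W → Z → U → N → S → W (or its reverse).

58 m — the shortest possible round trip.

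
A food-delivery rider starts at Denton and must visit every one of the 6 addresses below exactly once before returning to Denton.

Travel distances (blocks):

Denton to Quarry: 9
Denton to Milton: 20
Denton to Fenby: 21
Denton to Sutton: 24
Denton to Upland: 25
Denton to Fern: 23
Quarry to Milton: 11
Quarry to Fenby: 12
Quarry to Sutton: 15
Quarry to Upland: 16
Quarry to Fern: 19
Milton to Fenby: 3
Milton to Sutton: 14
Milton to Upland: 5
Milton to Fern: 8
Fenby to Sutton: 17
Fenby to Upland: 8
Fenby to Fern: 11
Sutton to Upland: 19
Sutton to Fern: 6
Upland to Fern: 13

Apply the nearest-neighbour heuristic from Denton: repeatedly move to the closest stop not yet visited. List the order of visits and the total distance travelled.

74 blocks along Denton → Quarry → Milton → Fenby → Upland → Fern → Sutton → Denton.

At Denton the remaining stops are Quarry 9, Milton 20, Fenby 21, Fern 23, Sutton 24, Upland 25; go to Quarry.
At Quarry the remaining stops are Milton 11, Fenby 12, Sutton 15, Upland 16, Fern 19; go to Milton.
At Milton the remaining stops are Fenby 3, Upland 5, Fern 8, Sutton 14; go to Fenby.
At Fenby the remaining stops are Upland 8, Fern 11, Sutton 17; go to Upland.
At Upland the remaining stops are Fern 13, Sutton 19; go to Fern.
At Fern the remaining stops are Sutton 6; go to Sutton.
Return Sutton→Denton: 24.
Total = 9 + 11 + 3 + 8 + 13 + 6 + 24 = 74.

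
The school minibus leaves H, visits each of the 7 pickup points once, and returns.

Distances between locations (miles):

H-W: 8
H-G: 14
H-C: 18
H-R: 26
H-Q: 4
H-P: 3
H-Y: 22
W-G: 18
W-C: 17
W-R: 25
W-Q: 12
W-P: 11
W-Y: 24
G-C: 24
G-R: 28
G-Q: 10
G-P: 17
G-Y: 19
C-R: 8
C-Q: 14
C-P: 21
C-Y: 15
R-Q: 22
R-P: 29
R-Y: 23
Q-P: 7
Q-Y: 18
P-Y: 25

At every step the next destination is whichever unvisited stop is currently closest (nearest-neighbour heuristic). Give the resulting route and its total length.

From H: distances to unvisited — P=3, Q=4, W=8, G=14, C=18, Y=22, R=26. Nearest is P (3).
From P: distances to unvisited — Q=7, W=11, G=17, C=21, Y=25, R=29. Nearest is Q (7).
From Q: distances to unvisited — G=10, W=12, C=14, Y=18, R=22. Nearest is G (10).
From G: distances to unvisited — W=18, Y=19, C=24, R=28. Nearest is W (18).
From W: distances to unvisited — C=17, Y=24, R=25. Nearest is C (17).
From C: distances to unvisited — R=8, Y=15. Nearest is R (8).
From R: distances to unvisited — Y=23. Nearest is Y (23).
Return Y→H: 22.
Total = 3 + 7 + 10 + 18 + 17 + 8 + 23 + 22 = 108.

Nearest-neighbour total = 108 miles; route H → P → Q → G → W → C → R → Y → H.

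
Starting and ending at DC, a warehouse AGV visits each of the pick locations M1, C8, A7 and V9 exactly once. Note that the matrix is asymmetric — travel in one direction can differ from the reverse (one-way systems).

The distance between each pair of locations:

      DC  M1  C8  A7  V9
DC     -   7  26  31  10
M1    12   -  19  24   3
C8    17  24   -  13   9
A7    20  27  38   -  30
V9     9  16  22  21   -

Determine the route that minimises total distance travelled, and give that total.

Minimum total distance: 65.

DC → M1 → C8 → A7 → V9 → DC: 7+19+13+30+9 = 78
DC → M1 → C8 → V9 → A7 → DC: 7+19+9+21+20 = 76
DC → M1 → A7 → C8 → V9 → DC: 7+24+38+9+9 = 87
DC → M1 → A7 → V9 → C8 → DC: 7+24+30+22+17 = 100
DC → M1 → V9 → C8 → A7 → DC: 7+3+22+13+20 = 65
DC → M1 → V9 → A7 → C8 → DC: 7+3+21+38+17 = 86
DC → C8 → M1 → A7 → V9 → DC: 26+24+24+30+9 = 113
DC → C8 → M1 → V9 → A7 → DC: 26+24+3+21+20 = 94
DC → C8 → A7 → M1 → V9 → DC: 26+13+27+3+9 = 78
DC → C8 → A7 → V9 → M1 → DC: 26+13+30+16+12 = 97
DC → C8 → V9 → M1 → A7 → DC: 26+9+16+24+20 = 95
DC → C8 → V9 → A7 → M1 → DC: 26+9+21+27+12 = 95
DC → A7 → M1 → C8 → V9 → DC: 31+27+19+9+9 = 95
DC → A7 → M1 → V9 → C8 → DC: 31+27+3+22+17 = 100
… (10 more)
The minimum is 65.
One optimal route: DC → M1 → V9 → C8 → A7 → DC.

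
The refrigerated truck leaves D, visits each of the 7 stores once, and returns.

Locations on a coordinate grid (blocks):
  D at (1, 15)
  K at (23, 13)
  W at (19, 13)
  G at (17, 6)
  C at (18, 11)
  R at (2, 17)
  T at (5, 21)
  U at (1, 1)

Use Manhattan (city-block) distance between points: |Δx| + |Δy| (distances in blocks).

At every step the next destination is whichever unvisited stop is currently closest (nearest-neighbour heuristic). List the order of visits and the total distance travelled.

At D the remaining stops are R 3, T 10, U 14, W 20, C 21, K 24, G 25; go to R.
At R the remaining stops are T 7, U 17, W 21, C 22, K 25, G 26; go to T.
At T the remaining stops are W 22, C 23, U 24, K 26, G 27; go to W.
At W the remaining stops are C 3, K 4, G 9, U 30; go to C.
At C the remaining stops are G 6, K 7, U 27; go to G.
At G the remaining stops are K 13, U 21; go to K.
At K the remaining stops are U 34; go to U.
Return U→D: 14.
Total = 3 + 7 + 22 + 3 + 6 + 13 + 34 + 14 = 102.

Total distance 102 blocks via the nearest-neighbour route D → R → T → W → C → G → K → U → D.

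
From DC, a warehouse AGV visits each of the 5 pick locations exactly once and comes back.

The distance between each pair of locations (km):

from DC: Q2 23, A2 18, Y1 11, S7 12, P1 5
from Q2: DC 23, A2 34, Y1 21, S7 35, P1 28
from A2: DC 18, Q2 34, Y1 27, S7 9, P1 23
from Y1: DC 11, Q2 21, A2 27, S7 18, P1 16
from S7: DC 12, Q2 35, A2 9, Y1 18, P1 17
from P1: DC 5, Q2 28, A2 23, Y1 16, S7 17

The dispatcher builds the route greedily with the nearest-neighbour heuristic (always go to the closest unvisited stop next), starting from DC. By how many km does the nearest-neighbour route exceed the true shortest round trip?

DC: P1=5, Y1=11, S7=12, A2=18, Q2=23 ⇒ P1
P1: Y1=16, S7=17, A2=23, Q2=28 ⇒ Y1
Y1: S7=18, Q2=21, A2=27 ⇒ S7
S7: A2=9, Q2=35 ⇒ A2
A2: Q2=34 ⇒ Q2
NN route DC → P1 → Y1 → S7 → A2 → Q2 → DC costs 105.
Optimal: DC → Y1 → Q2 → A2 → S7 → P1 → DC costs 97 (by enumerating all 60 distinct tours).
Excess = 105 − 97 = 8.

The nearest-neighbour route is 8 km longer than optimal.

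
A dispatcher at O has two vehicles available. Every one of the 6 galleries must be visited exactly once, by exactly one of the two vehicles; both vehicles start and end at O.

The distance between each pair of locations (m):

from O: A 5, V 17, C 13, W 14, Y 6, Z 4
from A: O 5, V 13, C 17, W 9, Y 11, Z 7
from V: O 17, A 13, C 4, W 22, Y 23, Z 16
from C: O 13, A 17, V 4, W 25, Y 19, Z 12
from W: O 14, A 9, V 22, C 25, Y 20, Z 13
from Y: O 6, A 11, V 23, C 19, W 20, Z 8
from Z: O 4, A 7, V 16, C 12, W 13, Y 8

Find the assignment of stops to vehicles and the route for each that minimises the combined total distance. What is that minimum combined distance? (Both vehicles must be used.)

There are 2^5 − 1 = 31 ways to divide the 6 stops into two non-empty groups. For each, the best each vehicle can do is its own shortest tour through its group:
  {A} + {V, C, W, Y, Z}: 10 + 66 = 76
  {V} + {A, C, W, Y, Z}: 34 + 64 = 98
  {A, V} + {C, W, Y, Z}: 35 + 64 = 99
  {C} + {A, V, W, Y, Z}: 26 + 66 = 92
  {A, C} + {V, W, Y, Z}: 35 + 66 = 101
  {V, C} + {A, W, Y, Z}: 34 + 41 = 75
  … (31 splits in total)
  {Y} + {A, V, C, W, Z}: 12 + 56 = 68  ← best
Best: vehicle 1 O → Y → O = 12; vehicle 2 O → A → W → V → C → Z → O = 56; combined 68.

Minimum combined distance: 68 m.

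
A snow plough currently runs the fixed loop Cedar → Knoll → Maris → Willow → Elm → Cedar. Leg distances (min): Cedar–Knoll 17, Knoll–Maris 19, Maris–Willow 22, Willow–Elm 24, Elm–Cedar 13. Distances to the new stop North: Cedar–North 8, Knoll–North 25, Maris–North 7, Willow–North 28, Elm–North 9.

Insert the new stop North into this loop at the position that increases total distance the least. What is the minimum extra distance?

Insertion cost between consecutive stops i–j is d(i,North) + d(North,j) − d(i,j):
  between Cedar and Knoll: 8 + 25 − 17 = 16
  between Knoll and Maris: 25 + 7 − 19 = 13
  between Maris and Willow: 7 + 28 − 22 = 13
  between Willow and Elm: 28 + 9 − 24 = 13
  between Elm and Cedar: 9 + 8 − 13 = 4
Cheapest insertion is between Elm and Cedar, adding 4.
New total = 95 + 4 = 99.

Adding 4 min by placing North on the Elm–Cedar leg.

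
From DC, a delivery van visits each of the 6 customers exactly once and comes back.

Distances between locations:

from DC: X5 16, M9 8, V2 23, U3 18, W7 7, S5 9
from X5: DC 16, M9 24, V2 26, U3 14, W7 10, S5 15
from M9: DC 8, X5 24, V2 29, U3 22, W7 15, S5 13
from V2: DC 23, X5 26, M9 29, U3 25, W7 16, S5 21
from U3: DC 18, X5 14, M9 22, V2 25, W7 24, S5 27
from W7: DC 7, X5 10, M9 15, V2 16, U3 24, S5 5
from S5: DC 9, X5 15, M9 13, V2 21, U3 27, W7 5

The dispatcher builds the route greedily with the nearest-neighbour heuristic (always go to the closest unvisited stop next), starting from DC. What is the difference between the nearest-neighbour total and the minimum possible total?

From DC: W7=7, M9=8, S5=9, X5=16, U3=18, V2=23 → choose W7 (7).
From W7: S5=5, X5=10, M9=15, V2=16, U3=24 → choose S5 (5).
From S5: M9=13, X5=15, V2=21, U3=27 → choose M9 (13).
From M9: U3=22, X5=24, V2=29 → choose U3 (22).
From U3: X5=14, V2=25 → choose X5 (14).
From X5: V2=26 → choose V2 (26).
NN route DC → W7 → S5 → M9 → U3 → X5 → V2 → DC costs 110.
Optimal: DC → X5 → U3 → V2 → W7 → S5 → M9 → DC costs 97 (by enumerating all 360 distinct tours).
Excess = 110 − 97 = 13.

The nearest-neighbour route is 13 longer than optimal.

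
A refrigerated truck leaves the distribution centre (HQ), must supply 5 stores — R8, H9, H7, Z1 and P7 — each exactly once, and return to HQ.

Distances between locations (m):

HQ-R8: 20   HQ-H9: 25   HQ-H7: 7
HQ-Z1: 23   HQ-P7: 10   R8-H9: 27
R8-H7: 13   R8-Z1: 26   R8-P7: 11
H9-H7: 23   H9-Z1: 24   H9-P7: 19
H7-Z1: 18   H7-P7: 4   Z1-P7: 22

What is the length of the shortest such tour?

Minimum total distance: 96 m.

With 5 stops there are 5!/2 = 60 distinct round trips (a route and its reverse cost the same).
HQ → R8 → H9 → H7 → Z1 → P7 → HQ: 20+27+23+18+22+10 = 120
HQ → R8 → H9 → H7 → P7 → Z1 → HQ: 20+27+23+4+22+23 = 119
HQ → R8 → H9 → Z1 → H7 → P7 → HQ: 20+27+24+18+4+10 = 103
HQ → R8 → H9 → Z1 → P7 → H7 → HQ: 20+27+24+22+4+7 = 104
HQ → R8 → H9 → P7 → H7 → Z1 → HQ: 20+27+19+4+18+23 = 111
HQ → R8 → H9 → P7 → Z1 → H7 → HQ: 20+27+19+22+18+7 = 113
HQ → R8 → H7 → H9 → Z1 → P7 → HQ: 20+13+23+24+22+10 = 112
HQ → R8 → H7 → H9 → P7 → Z1 → HQ: 20+13+23+19+22+23 = 120
HQ → R8 → H7 → Z1 → H9 → P7 → HQ: 20+13+18+24+19+10 = 104
HQ → R8 → H7 → Z1 → P7 → H9 → HQ: 20+13+18+22+19+25 = 117
HQ → R8 → H7 → P7 → H9 → Z1 → HQ: 20+13+4+19+24+23 = 103
HQ → R8 → H7 → P7 → Z1 → H9 → HQ: 20+13+4+22+24+25 = 108
HQ → R8 → Z1 → H9 → H7 → P7 → HQ: 20+26+24+23+4+10 = 107
HQ → R8 → Z1 → H9 → P7 → H7 → HQ: 20+26+24+19+4+7 = 100
… (46 more)
HQ → H7 → P7 → R8 → H9 → Z1 → HQ: 7+4+11+27+24+23 = 96  ← best
The minimum is 96.
One optimal route: HQ → H7 → P7 → R8 → H9 → Z1 → HQ (or its reverse).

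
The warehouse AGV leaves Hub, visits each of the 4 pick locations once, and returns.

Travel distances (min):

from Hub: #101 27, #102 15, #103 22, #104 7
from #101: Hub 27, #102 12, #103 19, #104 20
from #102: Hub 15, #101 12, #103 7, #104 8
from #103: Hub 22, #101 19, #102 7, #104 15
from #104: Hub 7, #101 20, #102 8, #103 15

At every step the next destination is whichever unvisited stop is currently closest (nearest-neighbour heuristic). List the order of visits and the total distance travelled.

68 min along Hub → #104 → #102 → #103 → #101 → Hub.

Hub → [#104:7 / #102:15 / #103:22 / #101:27] → #104 (7)
#104 → [#102:8 / #103:15 / #101:20] → #102 (8)
#102 → [#103:7 / #101:12] → #103 (7)
#103 → [#101:19] → #101 (19)
Return #101→Hub: 27.
Total = 7 + 8 + 7 + 19 + 27 = 68.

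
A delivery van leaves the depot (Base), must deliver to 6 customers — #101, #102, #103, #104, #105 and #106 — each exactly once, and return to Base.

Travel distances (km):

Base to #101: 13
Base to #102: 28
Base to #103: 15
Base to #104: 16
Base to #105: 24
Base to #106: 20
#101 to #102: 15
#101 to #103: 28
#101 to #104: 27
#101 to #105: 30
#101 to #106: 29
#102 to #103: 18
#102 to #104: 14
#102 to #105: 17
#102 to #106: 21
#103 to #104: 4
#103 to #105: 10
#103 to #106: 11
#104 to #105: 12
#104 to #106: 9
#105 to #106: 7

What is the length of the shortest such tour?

With 6 stops there are 6!/2 = 360 distinct round trips (a route and its reverse cost the same).
Base-#101-#102-#103-#104-#105-#106-Base: 13+15+18+4+12+7+20 = 89
Base-#101-#102-#103-#104-#106-#105-Base: 13+15+18+4+9+7+24 = 90
Base-#101-#102-#103-#105-#104-#106-Base: 13+15+18+10+12+9+20 = 97
Base-#101-#102-#103-#105-#106-#104-Base: 13+15+18+10+7+9+16 = 88
Base-#101-#102-#103-#106-#104-#105-Base: 13+15+18+11+9+12+24 = 102
Base-#101-#102-#103-#106-#105-#104-Base: 13+15+18+11+7+12+16 = 92
Base-#101-#102-#104-#103-#105-#106-Base: 13+15+14+4+10+7+20 = 83
Base-#101-#102-#104-#103-#106-#105-Base: 13+15+14+4+11+7+24 = 88
… (352 more)
Base-#101-#102-#105-#106-#104-#103-Base: 13+15+17+7+9+4+15 = 80  ← best
The minimum is 80.
One optimal route: Base → #101 → #102 → #105 → #106 → #104 → #103 → Base (or its reverse).

Shortest round trip = 80 km.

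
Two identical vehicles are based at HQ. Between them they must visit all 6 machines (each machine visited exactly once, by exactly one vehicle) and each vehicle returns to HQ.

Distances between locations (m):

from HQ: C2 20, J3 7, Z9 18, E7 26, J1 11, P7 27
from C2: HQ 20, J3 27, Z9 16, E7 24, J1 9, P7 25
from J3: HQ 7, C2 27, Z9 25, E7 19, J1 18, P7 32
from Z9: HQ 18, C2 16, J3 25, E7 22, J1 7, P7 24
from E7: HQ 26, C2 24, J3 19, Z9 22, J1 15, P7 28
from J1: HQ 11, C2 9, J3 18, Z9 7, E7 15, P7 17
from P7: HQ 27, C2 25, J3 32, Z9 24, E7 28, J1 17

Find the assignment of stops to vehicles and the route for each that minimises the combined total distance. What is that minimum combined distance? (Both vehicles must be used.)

127 m — the smallest possible combined total.

Check every non-empty split of the stops between the two vehicles; for each half take its own optimal tour:
  {C2} + {J3, Z9, E7, J1, P7}: 40 + 96 = 136
  {J3} + {C2, Z9, E7, J1, P7}: 14 + 113 = 127
  {C2, J3} + {Z9, E7, J1, P7}: 54 + 95 = 149
  {Z9} + {C2, J3, E7, J1, P7}: 36 + 99 = 135
  {C2, Z9} + {J3, E7, J1, P7}: 54 + 82 = 136
  {J3, Z9} + {C2, E7, J1, P7}: 50 + 99 = 149
  … (31 splits in total)
Best: vehicle 1 HQ → J3 → HQ = 14; vehicle 2 HQ → C2 → Z9 → J1 → E7 → P7 → HQ = 113; combined 127.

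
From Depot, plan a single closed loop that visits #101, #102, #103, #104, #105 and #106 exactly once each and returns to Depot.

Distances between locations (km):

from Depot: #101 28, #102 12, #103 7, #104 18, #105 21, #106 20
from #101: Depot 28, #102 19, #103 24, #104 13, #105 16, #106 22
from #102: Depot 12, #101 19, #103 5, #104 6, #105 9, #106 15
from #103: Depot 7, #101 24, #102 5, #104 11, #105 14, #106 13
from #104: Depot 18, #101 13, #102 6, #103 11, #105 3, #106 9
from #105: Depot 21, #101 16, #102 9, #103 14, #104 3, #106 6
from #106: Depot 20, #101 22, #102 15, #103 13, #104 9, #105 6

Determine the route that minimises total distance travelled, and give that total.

Shortest round trip = 73 km.

Depot→#101→#102→#103→#104→#105→#106→Depot: 28+19+5+11+3+6+20 = 92
Depot→#101→#102→#103→#104→#106→#105→Depot: 28+19+5+11+9+6+21 = 99
Depot→#101→#102→#103→#105→#104→#106→Depot: 28+19+5+14+3+9+20 = 98
Depot→#101→#102→#103→#105→#106→#104→Depot: 28+19+5+14+6+9+18 = 99
Depot→#101→#102→#103→#106→#104→#105→Depot: 28+19+5+13+9+3+21 = 98
Depot→#101→#102→#103→#106→#105→#104→Depot: 28+19+5+13+6+3+18 = 92
Depot→#101→#102→#104→#103→#105→#106→Depot: 28+19+6+11+14+6+20 = 104
Depot→#101→#102→#104→#103→#106→#105→Depot: 28+19+6+11+13+6+21 = 104
… (352 more)
Depot→#102→#101→#104→#105→#106→#103→Depot: 12+19+13+3+6+13+7 = 73  ← best
The minimum is 73.
One optimal route: Depot → #102 → #101 → #104 → #105 → #106 → #103 → Depot (or its reverse).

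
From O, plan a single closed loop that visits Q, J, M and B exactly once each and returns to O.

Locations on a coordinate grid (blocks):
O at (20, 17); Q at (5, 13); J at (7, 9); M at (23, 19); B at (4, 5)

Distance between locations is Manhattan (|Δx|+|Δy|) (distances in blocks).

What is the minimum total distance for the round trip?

There are 12 distinct closed tours to check (reversals are equivalent).
O - Q - J - M - B - O: 19+6+26+33+28 = 112
O - Q - J - B - M - O: 19+6+7+33+5 = 70
O - Q - M - J - B - O: 19+24+26+7+28 = 104
O - Q - M - B - J - O: 19+24+33+7+21 = 104
O - Q - B - J - M - O: 19+9+7+26+5 = 66
O - Q - B - M - J - O: 19+9+33+26+21 = 108
O - J - Q - M - B - O: 21+6+24+33+28 = 112
O - J - Q - B - M - O: 21+6+9+33+5 = 74
O - J - M - Q - B - O: 21+26+24+9+28 = 108
O - J - B - Q - M - O: 21+7+9+24+5 = 66
O - M - Q - J - B - O: 5+24+6+7+28 = 70
O - M - J - Q - B - O: 5+26+6+9+28 = 74
The minimum is 66.
One optimal route: O → Q → B → J → M → O (or its reverse).

66 blocks — the shortest possible round trip.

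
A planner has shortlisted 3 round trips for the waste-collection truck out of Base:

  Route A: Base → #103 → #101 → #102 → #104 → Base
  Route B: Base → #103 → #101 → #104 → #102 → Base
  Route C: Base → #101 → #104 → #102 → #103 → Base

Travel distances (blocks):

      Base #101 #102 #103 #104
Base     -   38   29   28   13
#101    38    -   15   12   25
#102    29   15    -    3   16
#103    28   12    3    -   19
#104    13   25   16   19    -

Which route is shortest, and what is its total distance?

Shortest is Route A, total 84 blocks.

Route A: 28 + 12 + 15 + 16 + 13 = 84
Route B: 28 + 12 + 25 + 16 + 29 = 110
Route C: 38 + 25 + 16 + 3 + 28 = 110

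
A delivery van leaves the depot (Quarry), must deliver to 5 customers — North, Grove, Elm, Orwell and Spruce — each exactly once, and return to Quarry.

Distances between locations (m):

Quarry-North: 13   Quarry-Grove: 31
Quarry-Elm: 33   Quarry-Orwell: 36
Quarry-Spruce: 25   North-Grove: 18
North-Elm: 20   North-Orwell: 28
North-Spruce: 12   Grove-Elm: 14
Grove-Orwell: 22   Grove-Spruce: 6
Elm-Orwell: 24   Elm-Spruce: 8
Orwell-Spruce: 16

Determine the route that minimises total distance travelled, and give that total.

Shortest round trip = 105 m.

There are 60 distinct closed tours to check (reversals are equivalent).
Quarry - North - Grove - Elm - Orwell - Spruce - Quarry: 13+18+14+24+16+25 = 110
Quarry - North - Grove - Elm - Spruce - Orwell - Quarry: 13+18+14+8+16+36 = 105
Quarry - North - Grove - Orwell - Elm - Spruce - Quarry: 13+18+22+24+8+25 = 110
Quarry - North - Grove - Orwell - Spruce - Elm - Quarry: 13+18+22+16+8+33 = 110
Quarry - North - Grove - Spruce - Elm - Orwell - Quarry: 13+18+6+8+24+36 = 105
Quarry - North - Grove - Spruce - Orwell - Elm - Quarry: 13+18+6+16+24+33 = 110
Quarry - North - Elm - Grove - Orwell - Spruce - Quarry: 13+20+14+22+16+25 = 110
Quarry - North - Elm - Grove - Spruce - Orwell - Quarry: 13+20+14+6+16+36 = 105
Quarry - North - Elm - Orwell - Grove - Spruce - Quarry: 13+20+24+22+6+25 = 110
Quarry - North - Elm - Orwell - Spruce - Grove - Quarry: 13+20+24+16+6+31 = 110
Quarry - North - Elm - Spruce - Grove - Orwell - Quarry: 13+20+8+6+22+36 = 105
Quarry - North - Elm - Spruce - Orwell - Grove - Quarry: 13+20+8+16+22+31 = 110
Quarry - North - Orwell - Grove - Elm - Spruce - Quarry: 13+28+22+14+8+25 = 110
Quarry - North - Orwell - Grove - Spruce - Elm - Quarry: 13+28+22+6+8+33 = 110
… (46 more)
The minimum is 105.
One optimal route: Quarry → North → Grove → Elm → Spruce → Orwell → Quarry (or its reverse).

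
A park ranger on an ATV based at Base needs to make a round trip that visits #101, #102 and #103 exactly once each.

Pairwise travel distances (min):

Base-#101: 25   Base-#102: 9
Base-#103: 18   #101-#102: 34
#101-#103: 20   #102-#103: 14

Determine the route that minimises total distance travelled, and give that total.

Minimum total distance: 68 min.

There are 3 distinct closed tours to check (reversals are equivalent).
Base→#101→#102→#103→Base: 25+34+14+18 = 91
Base→#101→#103→#102→Base: 25+20+14+9 = 68
Base→#102→#101→#103→Base: 9+34+20+18 = 81
The minimum is 68.
One optimal route: Base → #101 → #103 → #102 → Base (or its reverse).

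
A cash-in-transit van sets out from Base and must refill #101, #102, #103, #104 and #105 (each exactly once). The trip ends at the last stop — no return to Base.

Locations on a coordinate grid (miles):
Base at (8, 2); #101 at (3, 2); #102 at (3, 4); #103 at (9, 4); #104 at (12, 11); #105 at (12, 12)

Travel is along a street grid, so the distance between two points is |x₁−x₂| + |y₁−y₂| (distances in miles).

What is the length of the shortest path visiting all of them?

There are 5! = 120 possible orderings.
Base→#101→#102→#103→#104→#105: 5+2+6+10+1 = 24
Base→#101→#102→#103→#105→#104: 5+2+6+11+1 = 25
Base→#101→#102→#104→#103→#105: 5+2+16+10+11 = 44
Base→#101→#102→#104→#105→#103: 5+2+16+1+11 = 35
Base→#101→#102→#105→#103→#104: 5+2+17+11+10 = 45
Base→#101→#102→#105→#104→#103: 5+2+17+1+10 = 35
Base→#101→#103→#102→#104→#105: 5+8+6+16+1 = 36
Base→#101→#103→#102→#105→#104: 5+8+6+17+1 = 37
Base→#101→#103→#104→#102→#105: 5+8+10+16+17 = 56
Base→#101→#103→#104→#105→#102: 5+8+10+1+17 = 41
Base→#101→#103→#105→#102→#104: 5+8+11+17+16 = 57
Base→#101→#103→#105→#104→#102: 5+8+11+1+16 = 41
Base→#101→#104→#102→#103→#105: 5+18+16+6+11 = 56
Base→#101→#104→#102→#105→#103: 5+18+16+17+11 = 67
… (106 more)
The minimum is 24.
One shortest path: Base → #101 → #102 → #103 → #104 → #105.

24 miles — the minimum one-way total.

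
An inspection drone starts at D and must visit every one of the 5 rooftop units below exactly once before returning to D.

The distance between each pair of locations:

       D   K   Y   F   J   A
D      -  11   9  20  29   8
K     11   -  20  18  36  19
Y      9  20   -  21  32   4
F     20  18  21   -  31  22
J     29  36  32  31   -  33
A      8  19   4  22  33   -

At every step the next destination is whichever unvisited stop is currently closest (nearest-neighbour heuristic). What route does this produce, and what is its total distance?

Total distance 110 via the nearest-neighbour route D → A → Y → K → F → J → D.

At D the remaining stops are A 8, Y 9, K 11, F 20, J 29; go to A.
At A the remaining stops are Y 4, K 19, F 22, J 33; go to Y.
At Y the remaining stops are K 20, F 21, J 32; go to K.
At K the remaining stops are F 18, J 36; go to F.
At F the remaining stops are J 31; go to J.
Return J→D: 29.
Total = 8 + 4 + 20 + 18 + 31 + 29 = 110.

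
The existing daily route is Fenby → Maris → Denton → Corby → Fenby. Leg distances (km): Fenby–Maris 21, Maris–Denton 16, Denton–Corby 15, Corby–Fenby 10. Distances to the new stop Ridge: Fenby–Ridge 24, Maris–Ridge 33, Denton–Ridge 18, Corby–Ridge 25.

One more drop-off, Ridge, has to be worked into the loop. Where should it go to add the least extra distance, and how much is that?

Insertion cost between consecutive stops i–j is d(i,Ridge) + d(Ridge,j) − d(i,j):
  between Fenby and Maris: 24 + 33 − 21 = 36
  between Maris and Denton: 33 + 18 − 16 = 35
  between Denton and Corby: 18 + 25 − 15 = 28
  between Corby and Fenby: 25 + 24 − 10 = 39
Cheapest insertion is between Denton and Corby, adding 28.
New total = 62 + 28 = 90.

Adding 28 km by placing Ridge on the Denton–Corby leg.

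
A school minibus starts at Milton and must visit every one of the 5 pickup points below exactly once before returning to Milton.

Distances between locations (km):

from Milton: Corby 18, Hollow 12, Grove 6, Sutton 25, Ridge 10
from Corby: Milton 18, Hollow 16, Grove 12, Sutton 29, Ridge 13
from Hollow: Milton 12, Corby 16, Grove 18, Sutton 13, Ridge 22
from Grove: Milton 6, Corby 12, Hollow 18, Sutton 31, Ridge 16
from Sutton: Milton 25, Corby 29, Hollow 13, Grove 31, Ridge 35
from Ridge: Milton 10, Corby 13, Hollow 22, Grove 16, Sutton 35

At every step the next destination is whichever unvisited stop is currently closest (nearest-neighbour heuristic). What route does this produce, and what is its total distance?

Nearest-neighbour total = 91 km; route Milton → Grove → Corby → Ridge → Hollow → Sutton → Milton.

At Milton the remaining stops are Grove 6, Ridge 10, Hollow 12, Corby 18, Sutton 25; go to Grove.
At Grove the remaining stops are Corby 12, Ridge 16, Hollow 18, Sutton 31; go to Corby.
At Corby the remaining stops are Ridge 13, Hollow 16, Sutton 29; go to Ridge.
At Ridge the remaining stops are Hollow 22, Sutton 35; go to Hollow.
At Hollow the remaining stops are Sutton 13; go to Sutton.
Return Sutton→Milton: 25.
Total = 6 + 12 + 13 + 22 + 13 + 25 = 91.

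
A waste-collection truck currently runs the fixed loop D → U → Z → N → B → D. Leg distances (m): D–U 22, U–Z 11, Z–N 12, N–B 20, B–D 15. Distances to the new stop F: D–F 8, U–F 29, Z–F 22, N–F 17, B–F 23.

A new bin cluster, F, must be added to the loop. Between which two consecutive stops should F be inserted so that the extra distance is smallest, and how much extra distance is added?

Insertion cost between consecutive stops i–j is d(i,F) + d(F,j) − d(i,j):
  between D and U: 8 + 29 − 22 = 15
  between U and Z: 29 + 22 − 11 = 40
  between Z and N: 22 + 17 − 12 = 27
  between N and B: 17 + 23 − 20 = 20
  between B and D: 23 + 8 − 15 = 16
Cheapest insertion is between D and U, adding 15.
New total = 80 + 15 = 95.

Minimum extra distance: 15 m, inserting F between D and U.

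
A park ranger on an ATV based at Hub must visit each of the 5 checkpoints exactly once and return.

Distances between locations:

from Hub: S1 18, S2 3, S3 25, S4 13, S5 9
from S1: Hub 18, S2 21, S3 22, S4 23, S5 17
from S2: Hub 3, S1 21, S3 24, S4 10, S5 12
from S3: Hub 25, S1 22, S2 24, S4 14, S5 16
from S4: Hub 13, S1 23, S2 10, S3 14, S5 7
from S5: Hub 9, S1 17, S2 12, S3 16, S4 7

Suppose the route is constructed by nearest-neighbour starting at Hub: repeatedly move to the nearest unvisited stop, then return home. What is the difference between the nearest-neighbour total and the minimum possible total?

Hub: S2=3, S5=9, S4=13, S1=18, S3=25 ⇒ S2
S2: S4=10, S5=12, S1=21, S3=24 ⇒ S4
S4: S5=7, S3=14, S1=23 ⇒ S5
S5: S3=16, S1=17 ⇒ S3
S3: S1=22 ⇒ S1
NN route Hub → S2 → S4 → S5 → S3 → S1 → Hub costs 76.
Optimal: Hub → S2 → S4 → S3 → S1 → S5 → Hub costs 75 (by enumerating all 60 distinct tours).
Excess = 76 − 75 = 1.

Excess over optimum: 1.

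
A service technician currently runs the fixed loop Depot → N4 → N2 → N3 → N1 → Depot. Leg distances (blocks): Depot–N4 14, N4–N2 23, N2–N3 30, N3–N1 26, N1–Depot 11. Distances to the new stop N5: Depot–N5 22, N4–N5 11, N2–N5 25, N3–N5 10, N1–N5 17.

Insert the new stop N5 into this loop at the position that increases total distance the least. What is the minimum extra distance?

Insertion cost between consecutive stops i–j is d(i,N5) + d(N5,j) − d(i,j):
  between Depot and N4: 22 + 11 − 14 = 19
  between N4 and N2: 11 + 25 − 23 = 13
  between N2 and N3: 25 + 10 − 30 = 5
  between N3 and N1: 10 + 17 − 26 = 1
  between N1 and Depot: 17 + 22 − 11 = 28
Cheapest insertion is between N3 and N1, adding 1.
New total = 104 + 1 = 105.

+1 blocks — insert N5 between N3 and N1.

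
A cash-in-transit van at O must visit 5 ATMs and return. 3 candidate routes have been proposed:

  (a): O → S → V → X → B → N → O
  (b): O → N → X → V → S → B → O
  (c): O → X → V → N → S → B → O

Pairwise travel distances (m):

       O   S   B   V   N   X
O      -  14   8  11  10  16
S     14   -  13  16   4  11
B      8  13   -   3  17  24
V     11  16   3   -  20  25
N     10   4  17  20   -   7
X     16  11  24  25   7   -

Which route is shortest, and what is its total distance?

(a): 14 + 16 + 25 + 24 + 17 + 10 = 106
(b): 10 + 7 + 25 + 16 + 13 + 8 = 79
(c): 16 + 25 + 20 + 4 + 13 + 8 = 86

Shortest is (b), total 79 m.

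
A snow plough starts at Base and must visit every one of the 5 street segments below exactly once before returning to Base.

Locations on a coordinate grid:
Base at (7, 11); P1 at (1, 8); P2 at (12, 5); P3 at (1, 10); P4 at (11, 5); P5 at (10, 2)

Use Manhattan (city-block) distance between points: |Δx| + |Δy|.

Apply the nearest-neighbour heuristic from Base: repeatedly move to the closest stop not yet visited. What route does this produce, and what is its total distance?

Base → [P3:7 / P1:9 / P4:10 / P2:11 / P5:12] → P3 (7)
P3 → [P1:2 / P4:15 / P2:16 / P5:17] → P1 (2)
P1 → [P4:13 / P2:14 / P5:15] → P4 (13)
P4 → [P2:1 / P5:4] → P2 (1)
P2 → [P5:5] → P5 (5)
Return P5→Base: 12.
Total = 7 + 2 + 13 + 1 + 5 + 12 = 40.

Total distance 40 via the nearest-neighbour route Base → P3 → P1 → P4 → P2 → P5 → Base.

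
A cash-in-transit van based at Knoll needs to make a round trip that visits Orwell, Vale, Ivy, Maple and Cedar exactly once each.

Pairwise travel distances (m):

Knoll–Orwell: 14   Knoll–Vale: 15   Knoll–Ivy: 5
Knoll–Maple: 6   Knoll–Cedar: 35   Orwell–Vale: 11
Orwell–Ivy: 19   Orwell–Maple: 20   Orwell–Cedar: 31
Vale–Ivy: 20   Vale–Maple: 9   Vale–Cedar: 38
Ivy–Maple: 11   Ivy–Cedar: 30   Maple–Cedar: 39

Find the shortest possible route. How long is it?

Shortest round trip = 92 m.

There are 60 distinct closed tours to check (reversals are equivalent).
Knoll → Orwell → Vale → Ivy → Maple → Cedar → Knoll: 14+11+20+11+39+35 = 130
Knoll → Orwell → Vale → Ivy → Cedar → Maple → Knoll: 14+11+20+30+39+6 = 120
Knoll → Orwell → Vale → Maple → Ivy → Cedar → Knoll: 14+11+9+11+30+35 = 110
Knoll → Orwell → Vale → Maple → Cedar → Ivy → Knoll: 14+11+9+39+30+5 = 108
Knoll → Orwell → Vale → Cedar → Ivy → Maple → Knoll: 14+11+38+30+11+6 = 110
Knoll → Orwell → Vale → Cedar → Maple → Ivy → Knoll: 14+11+38+39+11+5 = 118
Knoll → Orwell → Ivy → Vale → Maple → Cedar → Knoll: 14+19+20+9+39+35 = 136
Knoll → Orwell → Ivy → Vale → Cedar → Maple → Knoll: 14+19+20+38+39+6 = 136
Knoll → Orwell → Ivy → Maple → Vale → Cedar → Knoll: 14+19+11+9+38+35 = 126
Knoll → Orwell → Ivy → Maple → Cedar → Vale → Knoll: 14+19+11+39+38+15 = 136
Knoll → Orwell → Ivy → Cedar → Vale → Maple → Knoll: 14+19+30+38+9+6 = 116
Knoll → Orwell → Ivy → Cedar → Maple → Vale → Knoll: 14+19+30+39+9+15 = 126
Knoll → Orwell → Maple → Vale → Ivy → Cedar → Knoll: 14+20+9+20+30+35 = 128
Knoll → Orwell → Maple → Vale → Cedar → Ivy → Knoll: 14+20+9+38+30+5 = 116
… (46 more)
Knoll → Ivy → Cedar → Orwell → Vale → Maple → Knoll: 5+30+31+11+9+6 = 92  ← best
The minimum is 92.
One optimal route: Knoll → Ivy → Cedar → Orwell → Vale → Maple → Knoll (or its reverse).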